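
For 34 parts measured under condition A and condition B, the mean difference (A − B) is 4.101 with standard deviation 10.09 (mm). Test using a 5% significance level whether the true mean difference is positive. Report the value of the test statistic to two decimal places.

H0: μ_d = 0; H1: μ_d > 0 (paired t-test on the differences, right-tailed).
t = d̄/(s_d/√n) = 4.101/(10.09/√34) = 2.37
df = n − 1 = 33
p-value = P(T ≥ 2.37) ≈ 0.0119
Since p ≈ 0.0119 < α = 0.05, reject H0; the data support H1.

2.37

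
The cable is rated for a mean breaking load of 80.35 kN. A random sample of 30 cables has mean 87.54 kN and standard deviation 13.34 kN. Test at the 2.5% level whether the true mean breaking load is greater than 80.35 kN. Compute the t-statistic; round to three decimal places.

2.952

H0: μ = 80.35; H1: μ > 80.35 (one-sample t-test, right-tailed).
t = (x̄ − μ₀)/(s/√n) = (87.54 − 80.35)/(13.34/√30) = 2.952
df = n − 1 = 29
p-value = P(T ≥ 2.952) ≈ 0.003
Since p ≈ 0.003 < α = 0.025, reject H0; the data support H1.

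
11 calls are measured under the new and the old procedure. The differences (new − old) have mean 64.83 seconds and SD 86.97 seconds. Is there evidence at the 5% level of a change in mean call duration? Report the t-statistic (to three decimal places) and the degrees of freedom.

t = 2.472, df = 10

H0: μ_d = 0; H1: μ_d ≠ 0 (paired t-test on the differences, two-sided).
t = d̄/(s_d/√n) = 64.83/(86.97/√11) = 2.472
df = n − 1 = 10
Two-sided p-value ≈ 0.0330
Since p ≈ 0.0330 < α = 0.05, reject H0; the evidence is statistically significant.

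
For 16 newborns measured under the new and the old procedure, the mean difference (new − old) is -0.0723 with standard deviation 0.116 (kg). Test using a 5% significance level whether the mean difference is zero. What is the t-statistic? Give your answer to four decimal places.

-2.4931

H0: μ_d = 0; H1: μ_d ≠ 0 (paired t-test on the differences, two-sided).
t = d̄/(s_d/√n) = -0.0723/(0.116/√16) = -2.4931
df = n − 1 = 15
Two-sided p-value ≈ 0.0248
Since p ≈ 0.0248 < α = 0.05, reject H0; the data support H1.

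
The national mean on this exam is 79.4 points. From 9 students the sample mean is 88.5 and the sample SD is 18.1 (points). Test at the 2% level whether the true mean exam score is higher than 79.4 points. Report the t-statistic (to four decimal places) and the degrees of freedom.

H0: μ = 79.4; H1: μ > 79.4 (one-sample t-test, right-tailed).
t = (x̄ − μ₀)/(s/√n) = (88.5 − 79.4)/(18.1/√9) = 1.5083
df = n − 1 = 8
p-value = P(T ≥ 1.5083) ≈ 0.0850
Since p ≈ 0.0850 > α = 0.02, fail to reject H0; the evidence is not statistically significant.

t = 1.5083, df = 8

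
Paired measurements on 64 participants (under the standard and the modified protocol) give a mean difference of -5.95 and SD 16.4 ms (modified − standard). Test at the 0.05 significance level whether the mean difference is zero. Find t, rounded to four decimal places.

H0: μ_d = 0; H1: μ_d ≠ 0 (paired t-test on the differences, two-sided).
t = d̄/(s_d/√n) = -5.95/(16.4/√64) = -2.9024
df = n − 1 = 63
Two-sided p-value ≈ 0.0051
Since p ≈ 0.0051 < α = 0.05, reject H0; the data support H1.

-2.9024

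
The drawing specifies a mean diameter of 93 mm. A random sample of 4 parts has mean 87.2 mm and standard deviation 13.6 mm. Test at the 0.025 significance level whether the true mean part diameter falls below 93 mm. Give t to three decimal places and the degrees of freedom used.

H0: μ = 93; H1: μ < 93 (one-sample t-test, left-tailed).
t = (x̄ − μ₀)/(s/√n) = (87.2 − 93)/(13.6/√4) = -0.853
df = n − 1 = 3
p-value = P(T ≤ -0.853) ≈ 0.228
Since p ≈ 0.228 > α = 0.025, fail to reject H0; the data do not provide sufficient evidence against H0.

t = -0.853, df = 3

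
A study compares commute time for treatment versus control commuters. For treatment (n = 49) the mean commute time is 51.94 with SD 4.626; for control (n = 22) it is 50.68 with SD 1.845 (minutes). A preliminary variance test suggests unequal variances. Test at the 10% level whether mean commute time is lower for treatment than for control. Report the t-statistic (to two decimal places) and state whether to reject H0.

t = 1.64; fail to reject H0

Let group 1 = treatment, group 2 = control. H0: μ_1 = μ_2; H1: μ_1 < μ_2 (Welch's two-sample t-test, left-tailed).
t = (x̄_1 − x̄_2)/√(s_1²/n_1 + s_2²/n_2) = (51.94 − 50.68)/√(4.626²/49 + 1.845²/22) = 1.64
Welch–Satterthwaite df ≈ 68.41
p-value = P(T ≤ 1.64) ≈ 0.947
Since p ≈ 0.947 > α = 0.1, fail to reject H0; the data do not provide sufficient evidence against H0.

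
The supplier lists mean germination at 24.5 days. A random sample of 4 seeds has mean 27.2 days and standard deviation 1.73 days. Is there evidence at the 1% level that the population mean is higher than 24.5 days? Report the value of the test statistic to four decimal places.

H0: μ = 24.5; H1: μ > 24.5 (one-sample t-test, right-tailed).
t = (x̄ − μ₀)/(s/√n) = (27.2 − 24.5)/(1.73/√4) = 3.1214
df = n − 1 = 3
p-value = P(T ≥ 3.1214) ≈ 0.0262
Since p ≈ 0.0262 > α = 0.01, fail to reject H0; the evidence is not statistically significant.

3.1214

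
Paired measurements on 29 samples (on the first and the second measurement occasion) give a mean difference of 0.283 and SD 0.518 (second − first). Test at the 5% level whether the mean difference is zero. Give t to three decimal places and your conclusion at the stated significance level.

t = 2.942; reject H0

H0: μ_d = 0; H1: μ_d ≠ 0 (paired t-test on the differences, two-sided).
t = d̄/(s_d/√n) = 0.283/(0.518/√29) = 2.942
df = n − 1 = 28
Two-sided p-value ≈ 0.006
Since p ≈ 0.006 < α = 0.05, reject H0; the evidence is statistically significant.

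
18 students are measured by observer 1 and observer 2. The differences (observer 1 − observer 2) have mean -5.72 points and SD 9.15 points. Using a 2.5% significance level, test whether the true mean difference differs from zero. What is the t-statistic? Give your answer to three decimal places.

H0: μ_d = 0; H1: μ_d ≠ 0 (paired t-test on the differences, two-sided).
t = d̄/(s_d/√n) = -5.72/(9.15/√18) = -2.652
df = n − 1 = 17
Two-sided p-value ≈ 0.0168
Since p ≈ 0.0168 < α = 0.025, reject H0; the data support H1.

-2.652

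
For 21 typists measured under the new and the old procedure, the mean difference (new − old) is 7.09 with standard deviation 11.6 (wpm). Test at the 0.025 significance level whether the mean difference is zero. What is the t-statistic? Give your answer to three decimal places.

2.801

H0: μ_d = 0; H1: μ_d ≠ 0 (paired t-test on the differences, two-sided).
t = d̄/(s_d/√n) = 7.09/(11.6/√21) = 2.801
df = n − 1 = 20
Two-sided p-value ≈ 0.011
Since p ≈ 0.011 < α = 0.025, reject H0; the evidence is statistically significant.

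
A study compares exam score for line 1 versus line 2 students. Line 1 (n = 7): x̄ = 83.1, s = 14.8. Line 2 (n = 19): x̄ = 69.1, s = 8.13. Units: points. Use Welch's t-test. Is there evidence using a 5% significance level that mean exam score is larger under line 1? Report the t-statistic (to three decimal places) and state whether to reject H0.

t = 2.374; reject H0

Let group 1 = line 1, group 2 = line 2. H0: μ_1 = μ_2; H1: μ_1 > μ_2 (Welch's two-sample t-test, right-tailed).
t = (x̄_1 − x̄_2)/√(s_1²/n_1 + s_2²/n_2) = (83.1 − 69.1)/√(14.8²/7 + 8.13²/19) = 2.374
Welch–Satterthwaite df ≈ 7.38
p-value = P(T ≥ 2.374) ≈ 0.024
Since p ≈ 0.024 < α = 0.05, reject H0; the data support H1.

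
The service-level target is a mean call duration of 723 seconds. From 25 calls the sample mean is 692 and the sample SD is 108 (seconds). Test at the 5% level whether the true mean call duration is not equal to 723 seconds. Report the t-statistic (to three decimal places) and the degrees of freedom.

H0: μ = 723; H1: μ ≠ 723 (one-sample t-test, two-sided).
t = (x̄ − μ₀)/(s/√n) = (692 − 723)/(108/√25) = -1.435
df = n − 1 = 24
Two-sided p-value ≈ 0.164
Since p ≈ 0.164 > α = 0.05, fail to reject H0; the data do not provide sufficient evidence against H0.

t = -1.435, df = 24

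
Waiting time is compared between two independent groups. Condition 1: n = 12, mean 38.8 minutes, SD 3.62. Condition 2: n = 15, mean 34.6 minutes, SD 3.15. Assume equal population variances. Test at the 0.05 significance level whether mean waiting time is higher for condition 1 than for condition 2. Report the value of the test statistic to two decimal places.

Let group 1 = condition 1, group 2 = condition 2. H0: μ_1 = μ_2; H1: μ_1 > μ_2 (two-sample pooled-variance t-test, right-tailed).
s_p² = [(12−1)·3.62² + (15−1)·3.15²]/(12+15−2) = 11.3225
t = (38.8 − 34.6)/√[11.3225·(1/12 + 1/15)] = 3.22
df = n₁ + n₂ − 2 = 25
p-value = P(T ≥ 3.22) ≈ 0.002
Since p ≈ 0.002 < α = 0.05, reject H0; the data support H1.

3.22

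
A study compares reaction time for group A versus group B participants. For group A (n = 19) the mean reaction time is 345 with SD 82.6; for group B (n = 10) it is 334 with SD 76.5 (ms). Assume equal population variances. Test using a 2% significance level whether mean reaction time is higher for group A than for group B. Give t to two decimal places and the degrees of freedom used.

t = 0.35, df = 27

Let group 1 = group A, group 2 = group B. H0: μ_1 = μ_2; H1: μ_1 > μ_2 (two-sample pooled-variance t-test, right-tailed).
s_p² = [(19−1)·82.6² + (10−1)·76.5²]/(19+10−2) = 6499.26
t = (345 − 334)/√[6499.26·(1/19 + 1/10)] = 0.35
df = n₁ + n₂ − 2 = 27
p-value = P(T ≥ 0.35) ≈ 0.365
Since p ≈ 0.365 > α = 0.02, fail to reject H0; the data do not provide sufficient evidence against H0.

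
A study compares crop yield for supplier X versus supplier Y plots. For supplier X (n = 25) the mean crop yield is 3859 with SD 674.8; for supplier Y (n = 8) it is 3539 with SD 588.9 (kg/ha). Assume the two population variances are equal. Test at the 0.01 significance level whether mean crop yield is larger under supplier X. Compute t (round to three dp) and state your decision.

Let group 1 = supplier X, group 2 = supplier Y. H0: μ_1 = μ_2; H1: μ_1 > μ_2 (two-sample pooled-variance t-test, right-tailed).
s_p² = [(25−1)·674.8² + (8−1)·588.9²]/(25+8−2) = 430843
t = (3859 − 3539)/√[430843·(1/25 + 1/8)] = 1.200
df = n₁ + n₂ − 2 = 31
p-value = P(T ≥ 1.200) ≈ 0.1196
Since p ≈ 0.1196 > α = 0.01, fail to reject H0; the data do not provide sufficient evidence against H0.

t = 1.200; fail to reject H0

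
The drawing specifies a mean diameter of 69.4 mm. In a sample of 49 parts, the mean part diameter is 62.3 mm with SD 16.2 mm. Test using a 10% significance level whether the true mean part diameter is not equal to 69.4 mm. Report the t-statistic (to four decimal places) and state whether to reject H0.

t = -3.0679; reject H0

H0: μ = 69.4; H1: μ ≠ 69.4 (one-sample t-test, two-sided).
t = (x̄ − μ₀)/(s/√n) = (62.3 − 69.4)/(16.2/√49) = -3.0679
df = n − 1 = 48
Two-sided p-value ≈ 0.0035
Since p ≈ 0.0035 < α = 0.1, reject H0; the data support H1.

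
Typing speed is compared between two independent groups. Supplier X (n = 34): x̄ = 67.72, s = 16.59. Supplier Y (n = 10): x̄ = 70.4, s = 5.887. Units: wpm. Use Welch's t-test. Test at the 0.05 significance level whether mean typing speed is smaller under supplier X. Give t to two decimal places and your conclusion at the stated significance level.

Let group 1 = supplier X, group 2 = supplier Y. H0: μ_1 = μ_2; H1: μ_1 < μ_2 (Welch's two-sample t-test, left-tailed).
t = (x̄_1 − x̄_2)/√(s_1²/n_1 + s_2²/n_2) = (67.72 − 70.4)/√(16.59²/34 + 5.887²/10) = -0.79
Welch–Satterthwaite df ≈ 40.25
p-value = P(T ≤ -0.79) ≈ 0.218
Since p ≈ 0.218 > α = 0.05, fail to reject H0; the data do not provide sufficient evidence against H0.

t = -0.79; fail to reject H0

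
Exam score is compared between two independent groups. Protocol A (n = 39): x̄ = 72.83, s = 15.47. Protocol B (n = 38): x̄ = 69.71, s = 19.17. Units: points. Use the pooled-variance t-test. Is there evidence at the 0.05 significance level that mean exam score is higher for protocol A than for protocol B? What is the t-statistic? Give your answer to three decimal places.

Let group 1 = protocol A, group 2 = protocol B. H0: μ_1 = μ_2; H1: μ_1 > μ_2 (two-sample pooled-variance t-test, right-tailed).
s_p² = [(39−1)·15.47² + (38−1)·19.17²]/(39+38−2) = 302.55
t = (72.83 − 69.71)/√[302.55·(1/39 + 1/38)] = 0.787
df = n₁ + n₂ − 2 = 75
p-value = P(T ≥ 0.787) ≈ 0.2169
Since p ≈ 0.2169 > α = 0.05, fail to reject H0; the data do not provide sufficient evidence against H0.

0.787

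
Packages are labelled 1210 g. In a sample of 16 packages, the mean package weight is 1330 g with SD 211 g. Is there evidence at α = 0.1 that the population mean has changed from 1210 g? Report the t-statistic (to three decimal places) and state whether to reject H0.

t = 2.275; reject H0

H0: μ = 1210; H1: μ ≠ 1210 (one-sample t-test, two-sided).
t = (x̄ − μ₀)/(s/√n) = (1330 − 1210)/(211/√16) = 2.275
df = n − 1 = 15
Two-sided p-value ≈ 0.0380
Since p ≈ 0.0380 < α = 0.1, reject H0; the data support H1.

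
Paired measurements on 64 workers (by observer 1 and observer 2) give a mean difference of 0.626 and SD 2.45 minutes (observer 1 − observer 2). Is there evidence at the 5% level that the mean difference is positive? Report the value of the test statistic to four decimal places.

H0: μ_d = 0; H1: μ_d > 0 (paired t-test on the differences, right-tailed).
t = d̄/(s_d/√n) = 0.626/(2.45/√64) = 2.0441
df = n − 1 = 63
p-value = P(T ≥ 2.0441) ≈ 0.023
Since p ≈ 0.023 < α = 0.05, reject H0; the evidence is statistically significant.

2.0441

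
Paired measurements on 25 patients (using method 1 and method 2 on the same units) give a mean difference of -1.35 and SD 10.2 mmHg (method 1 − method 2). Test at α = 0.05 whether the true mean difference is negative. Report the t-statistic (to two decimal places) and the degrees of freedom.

H0: μ_d = 0; H1: μ_d < 0 (paired t-test on the differences, left-tailed).
t = d̄/(s_d/√n) = -1.35/(10.2/√25) = -0.66
df = n − 1 = 24
p-value = P(T ≤ -0.66) ≈ 0.257
Since p ≈ 0.257 > α = 0.05, fail to reject H0; the data do not provide sufficient evidence against H0.

t = -0.66, df = 24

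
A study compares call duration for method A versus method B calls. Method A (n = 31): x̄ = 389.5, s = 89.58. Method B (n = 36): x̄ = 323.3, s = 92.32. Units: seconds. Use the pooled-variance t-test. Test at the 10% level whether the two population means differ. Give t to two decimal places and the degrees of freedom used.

t = 2.97, df = 65

Let group 1 = method A, group 2 = method B. H0: μ_1 = μ_2; H1: μ_1 ≠ μ_2 (two-sample pooled-variance t-test, two-sided).
s_p² = [(31−1)·89.58² + (36−1)·92.32²]/(31+36−2) = 8292.95
t = (389.5 − 323.3)/√[8292.95·(1/31 + 1/36)] = 2.97
df = n₁ + n₂ − 2 = 65
Two-sided p-value ≈ 0.004
Since p ≈ 0.004 < α = 0.1, reject H0; the evidence is statistically significant.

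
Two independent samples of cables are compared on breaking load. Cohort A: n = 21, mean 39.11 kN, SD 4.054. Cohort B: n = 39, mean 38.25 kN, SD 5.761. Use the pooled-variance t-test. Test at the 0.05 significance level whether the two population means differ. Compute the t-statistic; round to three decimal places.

0.607

Let group 1 = cohort A, group 2 = cohort B. H0: μ_1 = μ_2; H1: μ_1 ≠ μ_2 (two-sample pooled-variance t-test, two-sided).
s_p² = [(21−1)·4.054² + (39−1)·5.761²]/(21+39−2) = 27.4118
t = (39.11 − 38.25)/√[27.4118·(1/21 + 1/39)] = 0.607
df = n₁ + n₂ − 2 = 58
Two-sided p-value ≈ 0.5463
Since p ≈ 0.5463 > α = 0.05, fail to reject H0; the evidence is not statistically significant.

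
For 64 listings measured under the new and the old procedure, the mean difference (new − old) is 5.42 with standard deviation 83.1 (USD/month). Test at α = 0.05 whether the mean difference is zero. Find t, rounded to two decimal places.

H0: μ_d = 0; H1: μ_d ≠ 0 (paired t-test on the differences, two-sided).
t = d̄/(s_d/√n) = 5.42/(83.1/√64) = 0.52
df = n − 1 = 63
Two-sided p-value ≈ 0.6037
Since p ≈ 0.6037 > α = 0.05, fail to reject H0; the data do not provide sufficient evidence against H0.

0.52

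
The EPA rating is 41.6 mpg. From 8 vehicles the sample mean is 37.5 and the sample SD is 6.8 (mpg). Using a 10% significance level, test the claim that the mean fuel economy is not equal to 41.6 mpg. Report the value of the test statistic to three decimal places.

H0: μ = 41.6; H1: μ ≠ 41.6 (one-sample t-test, two-sided).
t = (x̄ − μ₀)/(s/√n) = (37.5 − 41.6)/(6.8/√8) = -1.705
df = n − 1 = 7
Two-sided p-value ≈ 0.132
Since p ≈ 0.132 > α = 0.1, fail to reject H0; the evidence is not statistically significant.

-1.705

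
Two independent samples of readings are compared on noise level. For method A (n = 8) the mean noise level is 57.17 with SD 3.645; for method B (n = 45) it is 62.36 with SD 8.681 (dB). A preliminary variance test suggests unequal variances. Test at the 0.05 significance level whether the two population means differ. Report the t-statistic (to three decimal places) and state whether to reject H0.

t = -2.842; reject H0

Let group 1 = method A, group 2 = method B. H0: μ_1 = μ_2; H1: μ_1 ≠ μ_2 (Welch's two-sample t-test, two-sided).
t = (x̄_1 − x̄_2)/√(s_1²/n_1 + s_2²/n_2) = (57.17 − 62.36)/√(3.645²/8 + 8.681²/45) = -2.842
Welch–Satterthwaite df ≈ 24.30
Two-sided p-value ≈ 0.009
Since p ≈ 0.009 < α = 0.05, reject H0; the evidence is statistically significant.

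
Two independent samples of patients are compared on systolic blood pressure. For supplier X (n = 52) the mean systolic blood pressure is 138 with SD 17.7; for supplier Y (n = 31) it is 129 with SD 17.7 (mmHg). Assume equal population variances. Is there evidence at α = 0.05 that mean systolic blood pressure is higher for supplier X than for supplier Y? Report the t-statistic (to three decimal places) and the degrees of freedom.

t = 2.241, df = 81

Let group 1 = supplier X, group 2 = supplier Y. H0: μ_1 = μ_2; H1: μ_1 > μ_2 (two-sample pooled-variance t-test, right-tailed).
s_p² = [(52−1)·17.7² + (31−1)·17.7²]/(52+31−2) = 313.29
t = (138 − 129)/√[313.29·(1/52 + 1/31)] = 2.241
df = n₁ + n₂ − 2 = 81
p-value = P(T ≥ 2.241) ≈ 0.014
Since p ≈ 0.014 < α = 0.05, reject H0; the data support H1.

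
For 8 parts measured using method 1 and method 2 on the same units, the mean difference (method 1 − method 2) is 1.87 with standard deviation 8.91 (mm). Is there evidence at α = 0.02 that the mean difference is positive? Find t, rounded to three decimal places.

0.594

H0: μ_d = 0; H1: μ_d > 0 (paired t-test on the differences, right-tailed).
t = d̄/(s_d/√n) = 1.87/(8.91/√8) = 0.594
df = n − 1 = 7
p-value = P(T ≥ 0.594) ≈ 0.2857
Since p ≈ 0.2857 > α = 0.02, fail to reject H0; the evidence is not statistically significant.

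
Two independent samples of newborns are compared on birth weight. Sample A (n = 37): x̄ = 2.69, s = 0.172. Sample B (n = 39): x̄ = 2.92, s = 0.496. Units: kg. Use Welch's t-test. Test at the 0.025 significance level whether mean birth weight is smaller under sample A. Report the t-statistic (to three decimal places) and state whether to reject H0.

t = -2.728; reject H0

Let group 1 = sample A, group 2 = sample B. H0: μ_1 = μ_2; H1: μ_1 < μ_2 (Welch's two-sample t-test, left-tailed).
t = (x̄_1 − x̄_2)/√(s_1²/n_1 + s_2²/n_2) = (2.69 − 2.92)/√(0.172²/37 + 0.496²/39) = -2.728
Welch–Satterthwaite df ≈ 47.44
p-value = P(T ≤ -2.728) ≈ 0.004
Since p ≈ 0.004 < α = 0.025, reject H0; the evidence is statistically significant.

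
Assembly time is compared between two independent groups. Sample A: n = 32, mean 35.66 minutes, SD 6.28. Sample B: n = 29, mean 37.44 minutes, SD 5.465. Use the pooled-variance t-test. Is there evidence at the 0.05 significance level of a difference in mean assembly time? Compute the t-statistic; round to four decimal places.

Let group 1 = sample A, group 2 = sample B. H0: μ_1 = μ_2; H1: μ_1 ≠ μ_2 (two-sample pooled-variance t-test, two-sided).
s_p² = [(32−1)·6.28² + (29−1)·5.465²]/(32+29−2) = 34.8957
t = (35.66 − 37.44)/√[34.8957·(1/32 + 1/29)] = -1.1753
df = n₁ + n₂ − 2 = 59
Two-sided p-value ≈ 0.245
Since p ≈ 0.245 > α = 0.05, fail to reject H0; the data do not provide sufficient evidence against H0.

-1.1753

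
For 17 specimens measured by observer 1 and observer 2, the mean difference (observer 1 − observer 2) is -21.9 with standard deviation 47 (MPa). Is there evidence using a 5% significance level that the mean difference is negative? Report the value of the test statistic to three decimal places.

-1.921

H0: μ_d = 0; H1: μ_d < 0 (paired t-test on the differences, left-tailed).
t = d̄/(s_d/√n) = -21.9/(47/√17) = -1.921
df = n − 1 = 16
p-value = P(T ≤ -1.921) ≈ 0.036
Since p ≈ 0.036 < α = 0.05, reject H0; the data support H1.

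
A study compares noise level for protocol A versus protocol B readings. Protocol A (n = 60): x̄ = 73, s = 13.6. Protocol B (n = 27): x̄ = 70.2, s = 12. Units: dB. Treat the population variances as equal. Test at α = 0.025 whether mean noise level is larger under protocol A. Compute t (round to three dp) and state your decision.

Let group 1 = protocol A, group 2 = protocol B. H0: μ_1 = μ_2; H1: μ_1 > μ_2 (two-sample pooled-variance t-test, right-tailed).
s_p² = [(60−1)·13.6² + (27−1)·12²]/(60+27−2) = 172.431
t = (73 − 70.2)/√[172.431·(1/60 + 1/27)] = 0.920
df = n₁ + n₂ − 2 = 85
p-value = P(T ≥ 0.920) ≈ 0.180
Since p ≈ 0.180 > α = 0.025, fail to reject H0; the evidence is not statistically significant.

t = 0.920; fail to reject H0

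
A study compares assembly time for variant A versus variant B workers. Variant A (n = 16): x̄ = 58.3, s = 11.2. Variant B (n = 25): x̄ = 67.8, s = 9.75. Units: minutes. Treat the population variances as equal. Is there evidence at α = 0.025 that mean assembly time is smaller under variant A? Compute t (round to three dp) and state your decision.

Let group 1 = variant A, group 2 = variant B. H0: μ_1 = μ_2; H1: μ_1 < μ_2 (two-sample pooled-variance t-test, left-tailed).
s_p² = [(16−1)·11.2² + (25−1)·9.75²]/(16+25−2) = 106.746
t = (58.3 − 67.8)/√[106.746·(1/16 + 1/25)] = -2.872
df = n₁ + n₂ − 2 = 39
p-value = P(T ≤ -2.872) ≈ 0.0033
Since p ≈ 0.0033 < α = 0.025, reject H0; the data support H1.

t = -2.872; reject H0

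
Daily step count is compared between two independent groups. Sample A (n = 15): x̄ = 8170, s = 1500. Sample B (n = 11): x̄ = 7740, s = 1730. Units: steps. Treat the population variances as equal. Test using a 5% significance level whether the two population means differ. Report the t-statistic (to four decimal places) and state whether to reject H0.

Let group 1 = sample A, group 2 = sample B. H0: μ_1 = μ_2; H1: μ_1 ≠ μ_2 (two-sample pooled-variance t-test, two-sided).
s_p² = [(15−1)·1500² + (11−1)·1730²]/(15+11−2) = 2559540
t = (8170 − 7740)/√[2559540·(1/15 + 1/11)] = 0.6771
df = n₁ + n₂ − 2 = 24
Two-sided p-value ≈ 0.5048
Since p ≈ 0.5048 > α = 0.05, fail to reject H0; the evidence is not statistically significant.

t = 0.6771; fail to reject H0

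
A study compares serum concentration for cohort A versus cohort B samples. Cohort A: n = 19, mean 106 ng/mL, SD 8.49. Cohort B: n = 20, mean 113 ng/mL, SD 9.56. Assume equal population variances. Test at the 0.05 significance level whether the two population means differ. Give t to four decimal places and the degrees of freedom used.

Let group 1 = cohort A, group 2 = cohort B. H0: μ_1 = μ_2; H1: μ_1 ≠ μ_2 (two-sample pooled-variance t-test, two-sided).
s_p² = [(19−1)·8.49² + (20−1)·9.56²]/(19+20−2) = 81.9978
t = (106 − 113)/√[81.9978·(1/19 + 1/20)] = -2.4130
df = n₁ + n₂ − 2 = 37
Two-sided p-value ≈ 0.021
Since p ≈ 0.021 < α = 0.05, reject H0; the evidence is statistically significant.

t = -2.4130, df = 37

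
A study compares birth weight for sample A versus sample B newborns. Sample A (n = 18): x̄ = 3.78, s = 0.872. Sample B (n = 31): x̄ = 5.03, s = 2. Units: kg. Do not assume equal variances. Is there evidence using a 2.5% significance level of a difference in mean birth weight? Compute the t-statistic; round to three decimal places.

Let group 1 = sample A, group 2 = sample B. H0: μ_1 = μ_2; H1: μ_1 ≠ μ_2 (Welch's two-sample t-test, two-sided).
t = (x̄_1 − x̄_2)/√(s_1²/n_1 + s_2²/n_2) = (3.78 − 5.03)/√(0.872²/18 + 2²/31) = -3.020
Welch–Satterthwaite df ≈ 44.45
Two-sided p-value ≈ 0.0042
Since p ≈ 0.0042 < α = 0.025, reject H0; the evidence is statistically significant.

-3.020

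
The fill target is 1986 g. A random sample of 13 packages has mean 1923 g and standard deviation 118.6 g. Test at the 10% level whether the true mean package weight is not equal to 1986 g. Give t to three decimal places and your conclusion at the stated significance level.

H0: μ = 1986; H1: μ ≠ 1986 (one-sample t-test, two-sided).
t = (x̄ − μ₀)/(s/√n) = (1923 − 1986)/(118.6/√13) = -1.915
df = n − 1 = 12
Two-sided p-value ≈ 0.080
Since p ≈ 0.080 < α = 0.1, reject H0; the data support H1.

t = -1.915; reject H0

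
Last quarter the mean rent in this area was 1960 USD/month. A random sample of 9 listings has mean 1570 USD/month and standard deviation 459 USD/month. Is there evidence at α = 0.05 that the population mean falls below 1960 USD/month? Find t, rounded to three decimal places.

H0: μ = 1960; H1: μ < 1960 (one-sample t-test, left-tailed).
t = (x̄ − μ₀)/(s/√n) = (1570 − 1960)/(459/√9) = -2.549
df = n − 1 = 8
p-value = P(T ≤ -2.549) ≈ 0.0171
Since p ≈ 0.0171 < α = 0.05, reject H0; the data support H1.

-2.549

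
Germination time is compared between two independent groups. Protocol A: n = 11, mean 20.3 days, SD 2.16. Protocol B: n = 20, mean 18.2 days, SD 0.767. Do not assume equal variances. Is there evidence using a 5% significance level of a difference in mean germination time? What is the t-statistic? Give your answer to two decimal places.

3.12

Let group 1 = protocol A, group 2 = protocol B. H0: μ_1 = μ_2; H1: μ_1 ≠ μ_2 (Welch's two-sample t-test, two-sided).
t = (x̄_1 − x̄_2)/√(s_1²/n_1 + s_2²/n_2) = (20.3 − 18.2)/√(2.16²/11 + 0.767²/20) = 3.12
Welch–Satterthwaite df ≈ 11.41
Two-sided p-value ≈ 0.009
Since p ≈ 0.009 < α = 0.05, reject H0; the evidence is statistically significant.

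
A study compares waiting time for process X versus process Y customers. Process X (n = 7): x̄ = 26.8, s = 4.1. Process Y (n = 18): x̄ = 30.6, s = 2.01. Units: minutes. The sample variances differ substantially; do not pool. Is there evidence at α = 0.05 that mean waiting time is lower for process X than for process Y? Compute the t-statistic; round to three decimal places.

Let group 1 = process X, group 2 = process Y. H0: μ_1 = μ_2; H1: μ_1 < μ_2 (Welch's two-sample t-test, left-tailed).
t = (x̄_1 − x̄_2)/√(s_1²/n_1 + s_2²/n_2) = (26.8 − 30.6)/√(4.1²/7 + 2.01²/18) = -2.345
Welch–Satterthwaite df ≈ 7.15
p-value = P(T ≤ -2.345) ≈ 0.0254
Since p ≈ 0.0254 < α = 0.05, reject H0; the data support H1.

-2.345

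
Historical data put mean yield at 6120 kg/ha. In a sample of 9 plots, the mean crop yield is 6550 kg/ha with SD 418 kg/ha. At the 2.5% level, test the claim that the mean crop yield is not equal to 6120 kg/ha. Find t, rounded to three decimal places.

3.086

H0: μ = 6120; H1: μ ≠ 6120 (one-sample t-test, two-sided).
t = (x̄ − μ₀)/(s/√n) = (6550 − 6120)/(418/√9) = 3.086
df = n − 1 = 8
Two-sided p-value ≈ 0.0150
Since p ≈ 0.0150 < α = 0.025, reject H0; the evidence is statistically significant.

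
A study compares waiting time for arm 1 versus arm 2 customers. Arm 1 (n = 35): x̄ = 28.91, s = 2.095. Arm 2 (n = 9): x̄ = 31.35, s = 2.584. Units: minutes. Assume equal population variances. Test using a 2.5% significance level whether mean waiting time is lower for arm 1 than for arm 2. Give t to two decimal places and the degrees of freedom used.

t = -2.97, df = 42

Let group 1 = arm 1, group 2 = arm 2. H0: μ_1 = μ_2; H1: μ_1 < μ_2 (two-sample pooled-variance t-test, left-tailed).
s_p² = [(35−1)·2.095² + (9−1)·2.584²]/(35+9−2) = 4.82484
t = (28.91 − 31.35)/√[4.82484·(1/35 + 1/9)] = -2.97
df = n₁ + n₂ − 2 = 42
p-value = P(T ≤ -2.97) ≈ 0.0024
Since p ≈ 0.0024 < α = 0.025, reject H0; the evidence is statistically significant.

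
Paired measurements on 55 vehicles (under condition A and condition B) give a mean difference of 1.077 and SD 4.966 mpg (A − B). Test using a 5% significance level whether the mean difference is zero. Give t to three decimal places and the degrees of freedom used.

H0: μ_d = 0; H1: μ_d ≠ 0 (paired t-test on the differences, two-sided).
t = d̄/(s_d/√n) = 1.077/(4.966/√55) = 1.608
df = n − 1 = 54
Two-sided p-value ≈ 0.1136
Since p ≈ 0.1136 > α = 0.05, fail to reject H0; the evidence is not statistically significant.

t = 1.608, df = 54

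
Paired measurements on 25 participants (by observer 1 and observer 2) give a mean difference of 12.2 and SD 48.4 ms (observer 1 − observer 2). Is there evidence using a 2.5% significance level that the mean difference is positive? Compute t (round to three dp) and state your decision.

H0: μ_d = 0; H1: μ_d > 0 (paired t-test on the differences, right-tailed).
t = d̄/(s_d/√n) = 12.2/(48.4/√25) = 1.260
df = n − 1 = 24
p-value = P(T ≥ 1.260) ≈ 0.1098
Since p ≈ 0.1098 > α = 0.025, fail to reject H0; the data do not provide sufficient evidence against H0.

t = 1.260; fail to reject H0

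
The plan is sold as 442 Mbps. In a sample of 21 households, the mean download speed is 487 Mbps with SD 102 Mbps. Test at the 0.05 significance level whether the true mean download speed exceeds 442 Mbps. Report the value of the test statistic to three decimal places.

2.022

H0: μ = 442; H1: μ > 442 (one-sample t-test, right-tailed).
t = (x̄ − μ₀)/(s/√n) = (487 − 442)/(102/√21) = 2.022
df = n − 1 = 20
p-value = P(T ≥ 2.022) ≈ 0.0284
Since p ≈ 0.0284 < α = 0.05, reject H0; the data support H1.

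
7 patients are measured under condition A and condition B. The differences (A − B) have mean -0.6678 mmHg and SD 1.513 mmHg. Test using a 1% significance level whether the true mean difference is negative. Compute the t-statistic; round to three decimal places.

-1.168

H0: μ_d = 0; H1: μ_d < 0 (paired t-test on the differences, left-tailed).
t = d̄/(s_d/√n) = -0.6678/(1.513/√7) = -1.168
df = n − 1 = 6
p-value = P(T ≤ -1.168) ≈ 0.144
Since p ≈ 0.144 > α = 0.01, fail to reject H0; the data do not provide sufficient evidence against H0.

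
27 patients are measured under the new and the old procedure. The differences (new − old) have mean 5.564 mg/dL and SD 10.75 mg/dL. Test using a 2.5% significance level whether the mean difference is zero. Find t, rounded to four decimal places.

H0: μ_d = 0; H1: μ_d ≠ 0 (paired t-test on the differences, two-sided).
t = d̄/(s_d/√n) = 5.564/(10.75/√27) = 2.6894
df = n − 1 = 26
Two-sided p-value ≈ 0.0123
Since p ≈ 0.0123 < α = 0.025, reject H0; the data support H1.

2.6894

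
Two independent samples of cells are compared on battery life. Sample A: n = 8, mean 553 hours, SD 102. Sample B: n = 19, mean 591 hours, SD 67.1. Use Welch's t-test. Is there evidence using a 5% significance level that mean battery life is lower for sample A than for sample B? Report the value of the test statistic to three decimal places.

-0.969

Let group 1 = sample A, group 2 = sample B. H0: μ_1 = μ_2; H1: μ_1 < μ_2 (Welch's two-sample t-test, left-tailed).
t = (x̄_1 − x̄_2)/√(s_1²/n_1 + s_2²/n_2) = (553 − 591)/√(102²/8 + 67.1²/19) = -0.969
Welch–Satterthwaite df ≈ 9.66
p-value = P(T ≤ -0.969) ≈ 0.1781
Since p ≈ 0.1781 > α = 0.05, fail to reject H0; the data do not provide sufficient evidence against H0.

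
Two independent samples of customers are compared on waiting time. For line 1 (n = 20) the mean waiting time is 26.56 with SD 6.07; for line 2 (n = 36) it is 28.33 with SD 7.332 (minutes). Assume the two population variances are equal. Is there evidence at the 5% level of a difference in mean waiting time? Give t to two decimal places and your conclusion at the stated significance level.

t = -0.92; fail to reject H0

Let group 1 = line 1, group 2 = line 2. H0: μ_1 = μ_2; H1: μ_1 ≠ μ_2 (two-sample pooled-variance t-test, two-sided).
s_p² = [(20−1)·6.07² + (36−1)·7.332²]/(20+36−2) = 47.8072
t = (26.56 − 28.33)/√[47.8072·(1/20 + 1/36)] = -0.92
df = n₁ + n₂ − 2 = 54
Two-sided p-value ≈ 0.3627
Since p ≈ 0.3627 > α = 0.05, fail to reject H0; the data do not provide sufficient evidence against H0.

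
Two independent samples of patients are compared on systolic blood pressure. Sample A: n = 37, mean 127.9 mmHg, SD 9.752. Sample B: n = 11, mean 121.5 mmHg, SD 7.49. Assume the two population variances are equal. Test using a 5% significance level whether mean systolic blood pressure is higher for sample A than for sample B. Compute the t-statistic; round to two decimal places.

2.00

Let group 1 = sample A, group 2 = sample B. H0: μ_1 = μ_2; H1: μ_1 > μ_2 (two-sample pooled-variance t-test, right-tailed).
s_p² = [(37−1)·9.752² + (11−1)·7.49²]/(37+11−2) = 86.6229
t = (127.9 − 121.5)/√[86.6229·(1/37 + 1/11)] = 2.00
df = n₁ + n₂ − 2 = 46
p-value = P(T ≥ 2.00) ≈ 0.026
Since p ≈ 0.026 < α = 0.05, reject H0; the data support H1.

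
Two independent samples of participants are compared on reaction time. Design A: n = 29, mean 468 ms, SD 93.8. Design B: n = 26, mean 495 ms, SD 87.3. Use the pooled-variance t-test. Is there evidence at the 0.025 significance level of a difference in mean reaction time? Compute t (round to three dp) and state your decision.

Let group 1 = design A, group 2 = design B. H0: μ_1 = μ_2; H1: μ_1 ≠ μ_2 (two-sample pooled-variance t-test, two-sided).
s_p² = [(29−1)·93.8² + (26−1)·87.3²]/(29+26−2) = 8243.18
t = (468 − 495)/√[8243.18·(1/29 + 1/26)] = -1.101
df = n₁ + n₂ − 2 = 53
Two-sided p-value ≈ 0.276
Since p ≈ 0.276 > α = 0.025, fail to reject H0; the evidence is not statistically significant.

t = -1.101; fail to reject H0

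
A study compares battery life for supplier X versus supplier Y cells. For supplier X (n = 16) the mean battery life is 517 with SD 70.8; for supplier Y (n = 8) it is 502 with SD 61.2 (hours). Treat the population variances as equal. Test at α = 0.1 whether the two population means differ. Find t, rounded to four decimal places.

0.5102

Let group 1 = supplier X, group 2 = supplier Y. H0: μ_1 = μ_2; H1: μ_1 ≠ μ_2 (two-sample pooled-variance t-test, two-sided).
s_p² = [(16−1)·70.8² + (8−1)·61.2²]/(16+8−2) = 4609.44
t = (517 − 502)/√[4609.44·(1/16 + 1/8)] = 0.5102
df = n₁ + n₂ − 2 = 22
Two-sided p-value ≈ 0.615
Since p ≈ 0.615 > α = 0.1, fail to reject H0; the data do not provide sufficient evidence against H0.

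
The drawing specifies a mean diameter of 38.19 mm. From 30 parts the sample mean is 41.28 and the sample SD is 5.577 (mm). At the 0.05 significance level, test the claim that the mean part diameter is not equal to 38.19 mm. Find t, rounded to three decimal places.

3.035

H0: μ = 38.19; H1: μ ≠ 38.19 (one-sample t-test, two-sided).
t = (x̄ − μ₀)/(s/√n) = (41.28 − 38.19)/(5.577/√30) = 3.035
df = n − 1 = 29
Two-sided p-value ≈ 0.0050
Since p ≈ 0.0050 < α = 0.05, reject H0; the data support H1.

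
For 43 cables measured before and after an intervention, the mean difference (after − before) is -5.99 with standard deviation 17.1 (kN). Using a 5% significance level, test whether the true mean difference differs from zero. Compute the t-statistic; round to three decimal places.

H0: μ_d = 0; H1: μ_d ≠ 0 (paired t-test on the differences, two-sided).
t = d̄/(s_d/√n) = -5.99/(17.1/√43) = -2.297
df = n − 1 = 42
Two-sided p-value ≈ 0.027
Since p ≈ 0.027 < α = 0.05, reject H0; the evidence is statistically significant.

-2.297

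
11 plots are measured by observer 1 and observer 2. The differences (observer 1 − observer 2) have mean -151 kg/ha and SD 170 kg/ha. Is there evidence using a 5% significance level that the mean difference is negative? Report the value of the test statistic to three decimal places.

H0: μ_d = 0; H1: μ_d < 0 (paired t-test on the differences, left-tailed).
t = d̄/(s_d/√n) = -151/(170/√11) = -2.946
df = n − 1 = 10
p-value = P(T ≤ -2.946) ≈ 0.0073
Since p ≈ 0.0073 < α = 0.05, reject H0; the evidence is statistically significant.

-2.946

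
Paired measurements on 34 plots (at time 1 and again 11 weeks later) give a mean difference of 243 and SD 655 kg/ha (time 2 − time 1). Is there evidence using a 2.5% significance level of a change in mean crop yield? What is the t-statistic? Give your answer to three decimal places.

2.163

H0: μ_d = 0; H1: μ_d ≠ 0 (paired t-test on the differences, two-sided).
t = d̄/(s_d/√n) = 243/(655/√34) = 2.163
df = n − 1 = 33
Two-sided p-value ≈ 0.038
Since p ≈ 0.038 > α = 0.025, fail to reject H0; the evidence is not statistically significant.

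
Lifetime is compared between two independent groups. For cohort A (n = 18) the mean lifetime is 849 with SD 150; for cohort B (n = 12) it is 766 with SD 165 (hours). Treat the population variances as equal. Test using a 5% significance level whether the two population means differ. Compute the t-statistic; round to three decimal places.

1.427

Let group 1 = cohort A, group 2 = cohort B. H0: μ_1 = μ_2; H1: μ_1 ≠ μ_2 (two-sample pooled-variance t-test, two-sided).
s_p² = [(18−1)·150² + (12−1)·165²]/(18+12−2) = 24356.2
t = (849 − 766)/√[24356.2·(1/18 + 1/12)] = 1.427
df = n₁ + n₂ − 2 = 28
Two-sided p-value ≈ 0.165
Since p ≈ 0.165 > α = 0.05, fail to reject H0; the data do not provide sufficient evidence against H0.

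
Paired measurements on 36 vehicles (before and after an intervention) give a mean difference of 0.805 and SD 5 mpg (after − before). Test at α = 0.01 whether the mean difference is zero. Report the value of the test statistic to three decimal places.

H0: μ_d = 0; H1: μ_d ≠ 0 (paired t-test on the differences, two-sided).
t = d̄/(s_d/√n) = 0.805/(5/√36) = 0.966
df = n − 1 = 35
Two-sided p-value ≈ 0.3407
Since p ≈ 0.3407 > α = 0.01, fail to reject H0; the evidence is not statistically significant.

0.966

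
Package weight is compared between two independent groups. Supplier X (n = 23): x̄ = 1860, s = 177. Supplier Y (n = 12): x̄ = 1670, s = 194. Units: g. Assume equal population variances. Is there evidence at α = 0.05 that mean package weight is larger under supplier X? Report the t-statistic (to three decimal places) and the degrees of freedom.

Let group 1 = supplier X, group 2 = supplier Y. H0: μ_1 = μ_2; H1: μ_1 > μ_2 (two-sample pooled-variance t-test, right-tailed).
s_p² = [(23−1)·177² + (12−1)·194²]/(23+12−2) = 33431.3
t = (1860 − 1670)/√[33431.3·(1/23 + 1/12)] = 2.918
df = n₁ + n₂ − 2 = 33
p-value = P(T ≥ 2.918) ≈ 0.003
Since p ≈ 0.003 < α = 0.05, reject H0; the evidence is statistically significant.

t = 2.918, df = 33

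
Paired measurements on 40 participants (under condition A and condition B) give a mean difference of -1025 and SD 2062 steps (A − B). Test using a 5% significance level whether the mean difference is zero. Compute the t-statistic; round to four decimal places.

H0: μ_d = 0; H1: μ_d ≠ 0 (paired t-test on the differences, two-sided).
t = d̄/(s_d/√n) = -1025/(2062/√40) = -3.1439
df = n − 1 = 39
Two-sided p-value ≈ 0.003
Since p ≈ 0.003 < α = 0.05, reject H0; the data support H1.

-3.1439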